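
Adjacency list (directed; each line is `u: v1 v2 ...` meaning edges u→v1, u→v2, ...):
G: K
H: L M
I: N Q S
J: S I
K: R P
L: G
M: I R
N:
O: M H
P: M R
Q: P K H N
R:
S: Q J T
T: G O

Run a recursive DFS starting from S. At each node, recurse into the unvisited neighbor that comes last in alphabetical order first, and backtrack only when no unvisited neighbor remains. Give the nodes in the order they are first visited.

Visit S
S → T
T → O
O → M
M → R
M → I
I → Q
Q → P
Q → N
Q → K
Q → H
H → L
L → G
S → J

S -> T -> O -> M -> R -> I -> Q -> P -> N -> K -> H -> L -> G -> J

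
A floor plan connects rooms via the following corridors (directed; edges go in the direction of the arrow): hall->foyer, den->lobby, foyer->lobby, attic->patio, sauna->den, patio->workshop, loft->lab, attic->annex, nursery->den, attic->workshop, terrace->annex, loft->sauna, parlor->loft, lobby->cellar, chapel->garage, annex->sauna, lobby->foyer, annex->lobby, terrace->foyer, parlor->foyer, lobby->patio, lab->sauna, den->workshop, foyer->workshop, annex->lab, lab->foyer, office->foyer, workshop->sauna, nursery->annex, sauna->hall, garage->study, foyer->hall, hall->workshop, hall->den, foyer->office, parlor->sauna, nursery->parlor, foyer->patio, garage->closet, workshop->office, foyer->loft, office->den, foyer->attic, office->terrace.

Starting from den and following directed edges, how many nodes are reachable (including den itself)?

BFS from den visits: den, lobby, workshop, cellar, foyer, patio, office, sauna, attic, hall, loft, terrace, annex, lab
Reachable nodes: 14 of 20 total.

14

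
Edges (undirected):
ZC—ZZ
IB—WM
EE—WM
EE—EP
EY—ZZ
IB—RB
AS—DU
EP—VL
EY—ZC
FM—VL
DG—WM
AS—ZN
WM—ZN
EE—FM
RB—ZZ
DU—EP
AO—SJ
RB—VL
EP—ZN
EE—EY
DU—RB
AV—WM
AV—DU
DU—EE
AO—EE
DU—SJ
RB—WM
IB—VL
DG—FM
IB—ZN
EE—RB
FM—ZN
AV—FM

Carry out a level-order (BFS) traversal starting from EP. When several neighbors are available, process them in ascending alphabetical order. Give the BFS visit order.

EP, DU, EE, VL, ZN, AS, AV, RB, SJ, AO, EY, FM, WM, IB, ZZ, ZC, DG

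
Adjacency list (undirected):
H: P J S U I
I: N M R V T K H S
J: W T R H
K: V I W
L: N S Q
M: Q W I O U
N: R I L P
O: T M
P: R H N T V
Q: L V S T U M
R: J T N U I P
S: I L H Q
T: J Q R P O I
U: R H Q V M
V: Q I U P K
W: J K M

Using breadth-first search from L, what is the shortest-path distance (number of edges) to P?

2

Level 0: L
Level 1: N, Q, S
Level 2: H, I, M, P, R, T, U, V
Level 3: J, K, O, W
P first appears at level 2.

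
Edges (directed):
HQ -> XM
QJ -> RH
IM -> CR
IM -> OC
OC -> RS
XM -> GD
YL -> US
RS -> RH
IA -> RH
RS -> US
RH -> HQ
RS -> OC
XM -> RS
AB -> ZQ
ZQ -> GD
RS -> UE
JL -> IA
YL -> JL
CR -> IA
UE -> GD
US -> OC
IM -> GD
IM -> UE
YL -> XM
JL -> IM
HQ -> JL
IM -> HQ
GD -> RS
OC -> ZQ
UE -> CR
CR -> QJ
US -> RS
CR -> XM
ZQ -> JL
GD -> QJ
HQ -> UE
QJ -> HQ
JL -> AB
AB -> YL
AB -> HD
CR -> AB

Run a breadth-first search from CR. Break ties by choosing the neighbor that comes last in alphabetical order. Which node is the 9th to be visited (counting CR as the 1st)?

HQ

Visit CR; enqueue XM, QJ, IA, AB → queue [XM, QJ, IA, AB]
Visit XM; enqueue RS, GD → queue [QJ, IA, AB, RS, GD]
Visit QJ; enqueue RH, HQ → queue [IA, AB, RS, GD, RH, HQ]
Visit IA → queue [AB, RS, GD, RH, HQ]
Visit AB; enqueue ZQ, YL, HD → queue [RS, GD, RH, HQ, ZQ, YL, HD]
Visit RS; enqueue US, UE, OC → queue [GD, RH, HQ, ZQ, YL, HD, US, UE, OC]
Visit GD → queue [RH, HQ, ZQ, YL, HD, US, UE, OC]
Visit RH → queue [HQ, ZQ, YL, HD, US, UE, OC]
Visit HQ; enqueue JL → queue [ZQ, YL, HD, US, UE, OC, JL]
Visit ZQ → queue [YL, HD, US, UE, OC, JL]
Visit YL → queue [HD, US, UE, OC, JL]
Visit HD → queue [US, UE, OC, JL]
Visit US → queue [UE, OC, JL]
Visit UE → queue [OC, JL]
Visit OC → queue [JL]
Visit JL; enqueue IM → queue [IM]
Visit IM → queue []

Visit order: CR, XM, QJ, IA, AB, RS, GD, RH, HQ, ZQ, YL, HD, US, UE, OC, JL, IM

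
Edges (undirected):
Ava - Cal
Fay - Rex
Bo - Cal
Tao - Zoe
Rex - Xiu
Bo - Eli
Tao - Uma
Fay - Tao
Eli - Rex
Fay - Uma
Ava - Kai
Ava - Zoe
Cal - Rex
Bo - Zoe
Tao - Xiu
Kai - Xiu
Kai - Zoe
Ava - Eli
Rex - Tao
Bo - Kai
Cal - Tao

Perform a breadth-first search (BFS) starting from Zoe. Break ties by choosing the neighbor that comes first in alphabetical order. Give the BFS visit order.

Visit Zoe; enqueue Ava, Bo, Kai, Tao → queue [Ava, Bo, Kai, Tao]
Visit Ava; enqueue Cal, Eli → queue [Bo, Kai, Tao, Cal, Eli]
Visit Bo → queue [Kai, Tao, Cal, Eli]
Visit Kai; enqueue Xiu → queue [Tao, Cal, Eli, Xiu]
Visit Tao; enqueue Fay, Rex, Uma → queue [Cal, Eli, Xiu, Fay, Rex, Uma]
Visit Cal → queue [Eli, Xiu, Fay, Rex, Uma]
Visit Eli → queue [Xiu, Fay, Rex, Uma]
Visit Xiu → queue [Fay, Rex, Uma]
Visit Fay → queue [Rex, Uma]
Visit Rex → queue [Uma]
Visit Uma → queue []

Zoe, Ava, Bo, Kai, Tao, Cal, Eli, Xiu, Fay, Rex, Uma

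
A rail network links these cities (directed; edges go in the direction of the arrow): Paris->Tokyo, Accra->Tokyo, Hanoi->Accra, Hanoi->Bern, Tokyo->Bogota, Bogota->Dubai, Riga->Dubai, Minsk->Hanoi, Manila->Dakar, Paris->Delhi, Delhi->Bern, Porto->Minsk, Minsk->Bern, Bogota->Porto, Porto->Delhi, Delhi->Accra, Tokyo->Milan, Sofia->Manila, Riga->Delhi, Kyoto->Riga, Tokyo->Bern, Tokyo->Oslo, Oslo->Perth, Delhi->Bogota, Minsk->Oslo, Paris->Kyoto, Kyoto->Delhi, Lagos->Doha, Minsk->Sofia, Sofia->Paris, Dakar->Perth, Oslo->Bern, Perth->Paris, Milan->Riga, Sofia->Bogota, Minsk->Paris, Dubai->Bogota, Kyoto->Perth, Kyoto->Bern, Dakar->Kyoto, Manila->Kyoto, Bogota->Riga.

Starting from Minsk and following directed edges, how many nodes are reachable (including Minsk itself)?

BFS from Minsk visits: Minsk, Sofia, Paris, Oslo, Hanoi, Bern, Manila, Bogota, Tokyo, Kyoto, Delhi, Perth, Accra, Dakar, Riga, Porto, Dubai, Milan
Reachable nodes: 18 of 20 total.

18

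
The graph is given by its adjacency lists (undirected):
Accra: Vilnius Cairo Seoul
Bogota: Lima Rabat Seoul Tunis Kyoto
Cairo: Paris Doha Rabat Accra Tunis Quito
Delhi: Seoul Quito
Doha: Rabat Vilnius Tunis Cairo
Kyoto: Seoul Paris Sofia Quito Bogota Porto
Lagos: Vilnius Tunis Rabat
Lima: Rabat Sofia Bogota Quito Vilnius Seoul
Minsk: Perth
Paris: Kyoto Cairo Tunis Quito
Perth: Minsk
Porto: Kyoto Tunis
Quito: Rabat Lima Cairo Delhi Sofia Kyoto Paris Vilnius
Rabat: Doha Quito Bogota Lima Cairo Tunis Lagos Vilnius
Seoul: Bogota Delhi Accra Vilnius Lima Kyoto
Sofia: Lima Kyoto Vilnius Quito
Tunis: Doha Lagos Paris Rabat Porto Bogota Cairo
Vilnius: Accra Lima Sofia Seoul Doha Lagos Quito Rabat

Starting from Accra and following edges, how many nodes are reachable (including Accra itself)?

BFS from Accra visits: Accra, Vilnius, Cairo, Seoul, Lima, Sofia, Doha, Lagos, Quito, Rabat, Paris, Tunis, Bogota, Delhi, Kyoto, Porto
Reachable nodes: 16 of 18 total.

16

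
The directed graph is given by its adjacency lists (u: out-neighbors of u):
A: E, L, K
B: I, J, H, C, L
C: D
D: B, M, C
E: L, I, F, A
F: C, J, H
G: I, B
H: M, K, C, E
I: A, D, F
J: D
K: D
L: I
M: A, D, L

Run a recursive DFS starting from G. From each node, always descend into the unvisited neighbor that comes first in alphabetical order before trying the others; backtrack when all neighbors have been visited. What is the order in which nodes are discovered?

Visit G
G → B
B → C
C → D
D → M
M → A
A → E
E → F
F → H
H → K
F → J
E → I
E → L

G → B → C → D → M → A → E → F → H → K → J → I → L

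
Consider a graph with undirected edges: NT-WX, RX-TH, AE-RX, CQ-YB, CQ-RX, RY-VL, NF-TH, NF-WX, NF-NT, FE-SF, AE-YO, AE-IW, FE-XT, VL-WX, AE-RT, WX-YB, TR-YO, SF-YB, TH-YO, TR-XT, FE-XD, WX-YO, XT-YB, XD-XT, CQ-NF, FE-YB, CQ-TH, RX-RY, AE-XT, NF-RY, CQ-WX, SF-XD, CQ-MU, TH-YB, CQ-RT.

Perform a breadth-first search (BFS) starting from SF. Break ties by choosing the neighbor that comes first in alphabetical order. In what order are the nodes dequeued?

Visit SF; enqueue FE, XD, YB → queue [FE, XD, YB]
Visit FE; enqueue XT → queue [XD, YB, XT]
Visit XD → queue [YB, XT]
Visit YB; enqueue CQ, TH, WX → queue [XT, CQ, TH, WX]
Visit XT; enqueue AE, TR → queue [CQ, TH, WX, AE, TR]
Visit CQ; enqueue MU, NF, RT, RX → queue [TH, WX, AE, TR, MU, NF, RT, RX]
Visit TH; enqueue YO → queue [WX, AE, TR, MU, NF, RT, RX, YO]
Visit WX; enqueue NT, VL → queue [AE, TR, MU, NF, RT, RX, YO, NT, VL]
Visit AE; enqueue IW → queue [TR, MU, NF, RT, RX, YO, NT, VL, IW]
Visit TR → queue [MU, NF, RT, RX, YO, NT, VL, IW]
Visit MU → queue [NF, RT, RX, YO, NT, VL, IW]
Visit NF; enqueue RY → queue [RT, RX, YO, NT, VL, IW, RY]
Visit RT → queue [RX, YO, NT, VL, IW, RY]
Visit RX → queue [YO, NT, VL, IW, RY]
Visit YO → queue [NT, VL, IW, RY]
Visit NT → queue [VL, IW, RY]
Visit VL → queue [IW, RY]
Visit IW → queue [RY]
Visit RY → queue []

SF -> FE -> XD -> YB -> XT -> CQ -> TH -> WX -> AE -> TR -> MU -> NF -> RT -> RX -> YO -> NT -> VL -> IW -> RY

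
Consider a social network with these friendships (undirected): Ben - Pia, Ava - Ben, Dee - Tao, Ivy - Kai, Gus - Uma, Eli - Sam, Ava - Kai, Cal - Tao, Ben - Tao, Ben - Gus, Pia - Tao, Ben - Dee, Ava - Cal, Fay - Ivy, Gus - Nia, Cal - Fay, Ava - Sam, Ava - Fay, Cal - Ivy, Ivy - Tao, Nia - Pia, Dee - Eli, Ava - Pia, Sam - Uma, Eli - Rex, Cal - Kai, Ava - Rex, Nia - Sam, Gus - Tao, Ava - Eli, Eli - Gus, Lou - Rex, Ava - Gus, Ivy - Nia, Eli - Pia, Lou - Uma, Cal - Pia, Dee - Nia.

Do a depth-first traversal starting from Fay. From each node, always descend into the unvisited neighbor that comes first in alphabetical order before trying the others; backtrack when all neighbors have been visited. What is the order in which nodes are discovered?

Visit Fay
Fay → Ava
Ava → Ben
Ben → Dee
Dee → Eli
Eli → Gus
Gus → Nia
Nia → Ivy
Ivy → Cal
Cal → Kai
Cal → Pia
Pia → Tao
Nia → Sam
Sam → Uma
Uma → Lou
Lou → Rex

Fay, Ava, Ben, Dee, Eli, Gus, Nia, Ivy, Cal, Kai, Pia, Tao, Sam, Uma, Lou, Rex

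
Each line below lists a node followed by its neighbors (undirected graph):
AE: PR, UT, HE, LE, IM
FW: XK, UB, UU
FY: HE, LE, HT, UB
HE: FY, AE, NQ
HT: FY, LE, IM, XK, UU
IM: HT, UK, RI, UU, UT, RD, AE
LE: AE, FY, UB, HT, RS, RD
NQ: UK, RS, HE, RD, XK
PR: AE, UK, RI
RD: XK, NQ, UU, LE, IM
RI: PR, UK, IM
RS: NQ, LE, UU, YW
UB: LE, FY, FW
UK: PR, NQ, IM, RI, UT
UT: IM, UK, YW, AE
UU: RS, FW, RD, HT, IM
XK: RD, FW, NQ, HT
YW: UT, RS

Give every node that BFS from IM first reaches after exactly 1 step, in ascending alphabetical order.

Level 0: IM
Level 1: AE, HT, RD, RI, UK, UT, UU
Level 2: FW, FY, HE, LE, NQ, PR, RS, XK, YW
Level 3: UB

AE, HT, RD, RI, UK, UT, UU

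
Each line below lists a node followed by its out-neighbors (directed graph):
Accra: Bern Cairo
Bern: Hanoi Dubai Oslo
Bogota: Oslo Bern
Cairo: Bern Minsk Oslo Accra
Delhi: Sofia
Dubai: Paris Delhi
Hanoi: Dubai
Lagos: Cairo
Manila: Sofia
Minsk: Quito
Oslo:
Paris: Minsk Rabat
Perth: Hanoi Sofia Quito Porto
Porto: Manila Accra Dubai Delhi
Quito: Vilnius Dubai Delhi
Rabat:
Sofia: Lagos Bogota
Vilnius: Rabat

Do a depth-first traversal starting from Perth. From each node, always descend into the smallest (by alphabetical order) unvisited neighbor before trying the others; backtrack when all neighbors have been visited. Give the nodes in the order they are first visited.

Perth, Hanoi, Dubai, Delhi, Sofia, Bogota, Bern, Oslo, Lagos, Cairo, Accra, Minsk, Quito, Vilnius, Rabat, Paris, Porto, Manila

Visit Perth
Perth → Hanoi
Hanoi → Dubai
Dubai → Delhi
Delhi → Sofia
Sofia → Bogota
Bogota → Bern
Bern → Oslo
Sofia → Lagos
Lagos → Cairo
Cairo → Accra
Cairo → Minsk
Minsk → Quito
Quito → Vilnius
Vilnius → Rabat
Dubai → Paris
Perth → Porto
Porto → Manila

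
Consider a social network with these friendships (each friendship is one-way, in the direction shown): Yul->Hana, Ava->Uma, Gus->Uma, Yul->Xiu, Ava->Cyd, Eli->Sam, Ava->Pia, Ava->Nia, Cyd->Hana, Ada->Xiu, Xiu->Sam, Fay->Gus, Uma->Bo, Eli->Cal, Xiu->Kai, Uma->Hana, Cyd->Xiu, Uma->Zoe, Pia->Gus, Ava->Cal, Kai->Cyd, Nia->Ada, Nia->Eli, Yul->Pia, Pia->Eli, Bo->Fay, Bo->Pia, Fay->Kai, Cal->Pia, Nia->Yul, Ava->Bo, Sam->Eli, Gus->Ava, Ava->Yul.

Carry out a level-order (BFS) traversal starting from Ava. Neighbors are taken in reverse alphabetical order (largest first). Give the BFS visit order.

Ava → Yul → Uma → Pia → Nia → Cyd → Cal → Bo → Xiu → Hana → Zoe → Gus → Eli → Ada → Fay → Sam → Kai

Visit Ava; enqueue Yul, Uma, Pia, Nia, Cyd, Cal, Bo → queue [Yul, Uma, Pia, Nia, Cyd, Cal, Bo]
Visit Yul; enqueue Xiu, Hana → queue [Uma, Pia, Nia, Cyd, Cal, Bo, Xiu, Hana]
Visit Uma; enqueue Zoe → queue [Pia, Nia, Cyd, Cal, Bo, Xiu, Hana, Zoe]
Visit Pia; enqueue Gus, Eli → queue [Nia, Cyd, Cal, Bo, Xiu, Hana, Zoe, Gus, Eli]
Visit Nia; enqueue Ada → queue [Cyd, Cal, Bo, Xiu, Hana, Zoe, Gus, Eli, Ada]
Visit Cyd → queue [Cal, Bo, Xiu, Hana, Zoe, Gus, Eli, Ada]
Visit Cal → queue [Bo, Xiu, Hana, Zoe, Gus, Eli, Ada]
Visit Bo; enqueue Fay → queue [Xiu, Hana, Zoe, Gus, Eli, Ada, Fay]
Visit Xiu; enqueue Sam, Kai → queue [Hana, Zoe, Gus, Eli, Ada, Fay, Sam, Kai]
Visit Hana → queue [Zoe, Gus, Eli, Ada, Fay, Sam, Kai]
Visit Zoe → queue [Gus, Eli, Ada, Fay, Sam, Kai]
Visit Gus → queue [Eli, Ada, Fay, Sam, Kai]
Visit Eli → queue [Ada, Fay, Sam, Kai]
Visit Ada → queue [Fay, Sam, Kai]
Visit Fay → queue [Sam, Kai]
Visit Sam → queue [Kai]
Visit Kai → queue []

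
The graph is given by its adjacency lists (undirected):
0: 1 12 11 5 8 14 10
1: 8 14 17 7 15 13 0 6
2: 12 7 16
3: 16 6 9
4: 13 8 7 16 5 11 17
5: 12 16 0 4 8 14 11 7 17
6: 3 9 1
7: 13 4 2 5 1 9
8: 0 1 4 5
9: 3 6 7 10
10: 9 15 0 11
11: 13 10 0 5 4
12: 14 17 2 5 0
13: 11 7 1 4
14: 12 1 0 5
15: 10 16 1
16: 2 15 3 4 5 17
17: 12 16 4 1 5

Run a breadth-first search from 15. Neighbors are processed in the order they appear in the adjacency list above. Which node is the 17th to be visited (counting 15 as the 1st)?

6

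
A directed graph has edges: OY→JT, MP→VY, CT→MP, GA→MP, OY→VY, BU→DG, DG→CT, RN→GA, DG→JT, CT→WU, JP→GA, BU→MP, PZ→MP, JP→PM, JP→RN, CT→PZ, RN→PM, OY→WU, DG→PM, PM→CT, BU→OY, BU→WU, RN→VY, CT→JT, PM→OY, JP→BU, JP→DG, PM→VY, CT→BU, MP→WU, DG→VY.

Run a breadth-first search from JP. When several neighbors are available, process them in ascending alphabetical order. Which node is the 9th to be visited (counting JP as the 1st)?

WU

Visit JP; enqueue BU, DG, GA, PM, RN → queue [BU, DG, GA, PM, RN]
Visit BU; enqueue MP, OY, WU → queue [DG, GA, PM, RN, MP, OY, WU]
Visit DG; enqueue CT, JT, VY → queue [GA, PM, RN, MP, OY, WU, CT, JT, VY]
Visit GA → queue [PM, RN, MP, OY, WU, CT, JT, VY]
Visit PM → queue [RN, MP, OY, WU, CT, JT, VY]
Visit RN → queue [MP, OY, WU, CT, JT, VY]
Visit MP → queue [OY, WU, CT, JT, VY]
Visit OY → queue [WU, CT, JT, VY]
Visit WU → queue [CT, JT, VY]
Visit CT; enqueue PZ → queue [JT, VY, PZ]
Visit JT → queue [VY, PZ]
Visit VY → queue [PZ]
Visit PZ → queue []

Visit order: JP, BU, DG, GA, PM, RN, MP, OY, WU, CT, JT, VY, PZ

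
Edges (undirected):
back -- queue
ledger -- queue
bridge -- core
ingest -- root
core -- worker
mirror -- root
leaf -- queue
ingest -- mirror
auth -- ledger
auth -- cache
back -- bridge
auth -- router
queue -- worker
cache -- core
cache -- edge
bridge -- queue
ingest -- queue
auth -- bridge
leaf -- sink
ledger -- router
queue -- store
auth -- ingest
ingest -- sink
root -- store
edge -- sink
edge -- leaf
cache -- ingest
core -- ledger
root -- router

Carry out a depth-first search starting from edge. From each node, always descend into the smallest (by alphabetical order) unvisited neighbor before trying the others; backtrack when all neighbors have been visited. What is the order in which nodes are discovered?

edge cache auth bridge back queue ingest mirror root router ledger core worker store sink leaf

Visit edge
edge → cache
cache → auth
auth → bridge
bridge → back
back → queue
queue → ingest
ingest → mirror
mirror → root
root → router
router → ledger
ledger → core
core → worker
root → store
ingest → sink
sink → leaf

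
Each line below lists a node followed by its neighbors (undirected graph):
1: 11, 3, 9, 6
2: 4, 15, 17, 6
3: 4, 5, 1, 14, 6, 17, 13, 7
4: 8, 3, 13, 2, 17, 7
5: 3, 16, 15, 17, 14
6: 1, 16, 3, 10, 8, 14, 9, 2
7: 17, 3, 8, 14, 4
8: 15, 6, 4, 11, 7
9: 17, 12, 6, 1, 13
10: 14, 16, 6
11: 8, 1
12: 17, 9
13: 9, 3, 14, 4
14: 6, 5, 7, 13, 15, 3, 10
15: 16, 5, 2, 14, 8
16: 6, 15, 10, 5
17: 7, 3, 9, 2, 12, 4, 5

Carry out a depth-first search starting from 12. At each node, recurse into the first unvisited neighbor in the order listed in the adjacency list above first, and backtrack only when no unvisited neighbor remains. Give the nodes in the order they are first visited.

12, 17, 7, 3, 4, 8, 15, 16, 6, 1, 11, 9, 13, 14, 5, 10, 2

Visit 12
12 → 17
17 → 7
7 → 3
3 → 4
4 → 8
8 → 15
15 → 16
16 → 6
6 → 1
1 → 11
1 → 9
9 → 13
13 → 14
14 → 5
14 → 10
6 → 2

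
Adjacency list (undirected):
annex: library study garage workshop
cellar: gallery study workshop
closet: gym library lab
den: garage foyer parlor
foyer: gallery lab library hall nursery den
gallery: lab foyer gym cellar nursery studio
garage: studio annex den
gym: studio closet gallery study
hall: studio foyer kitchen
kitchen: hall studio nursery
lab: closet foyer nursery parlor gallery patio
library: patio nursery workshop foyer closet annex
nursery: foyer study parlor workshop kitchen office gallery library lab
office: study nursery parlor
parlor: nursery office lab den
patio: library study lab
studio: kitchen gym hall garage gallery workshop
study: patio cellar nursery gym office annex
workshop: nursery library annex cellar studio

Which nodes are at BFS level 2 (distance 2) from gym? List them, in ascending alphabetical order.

Level 0: gym
Level 1: closet, gallery, studio, study
Level 2: annex, cellar, foyer, garage, hall, kitchen, lab, library, nursery, office, patio, workshop
Level 3: den, parlor

annex, cellar, foyer, garage, hall, kitchen, lab, library, nursery, office, patio, workshop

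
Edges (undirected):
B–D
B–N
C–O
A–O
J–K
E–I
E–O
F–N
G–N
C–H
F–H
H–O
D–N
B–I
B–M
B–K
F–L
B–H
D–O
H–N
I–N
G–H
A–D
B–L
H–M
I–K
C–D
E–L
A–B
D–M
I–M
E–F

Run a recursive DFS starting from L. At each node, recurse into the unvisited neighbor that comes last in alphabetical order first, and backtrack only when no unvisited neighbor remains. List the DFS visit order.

Visit L
L → F
F → N
N → I
I → M
M → H
H → O
O → E
O → D
D → C
D → B
B → K
K → J
B → A
H → G

L -> F -> N -> I -> M -> H -> O -> E -> D -> C -> B -> K -> J -> A -> G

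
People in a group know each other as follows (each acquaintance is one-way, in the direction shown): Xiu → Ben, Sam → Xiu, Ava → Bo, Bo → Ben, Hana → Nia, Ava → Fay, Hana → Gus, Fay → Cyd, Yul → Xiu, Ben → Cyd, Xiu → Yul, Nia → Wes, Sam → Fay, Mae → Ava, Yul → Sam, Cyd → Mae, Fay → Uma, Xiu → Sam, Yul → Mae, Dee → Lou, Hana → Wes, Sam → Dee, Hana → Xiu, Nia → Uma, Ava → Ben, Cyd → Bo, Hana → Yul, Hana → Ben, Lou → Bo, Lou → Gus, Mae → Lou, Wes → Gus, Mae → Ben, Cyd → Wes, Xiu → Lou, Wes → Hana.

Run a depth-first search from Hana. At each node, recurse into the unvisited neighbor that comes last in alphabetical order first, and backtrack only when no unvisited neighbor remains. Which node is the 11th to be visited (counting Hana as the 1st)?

Lou

Visit Hana
Hana → Yul
Yul → Xiu
Xiu → Sam
Sam → Fay
Fay → Uma
Fay → Cyd
Cyd → Wes
Wes → Gus
Cyd → Mae
Mae → Lou
Lou → Bo
Bo → Ben
Mae → Ava
Sam → Dee
Hana → Nia

Visit order: Hana, Yul, Xiu, Sam, Fay, Uma, Cyd, Wes, Gus, Mae, Lou, Bo, Ben, Ava, Dee, Nia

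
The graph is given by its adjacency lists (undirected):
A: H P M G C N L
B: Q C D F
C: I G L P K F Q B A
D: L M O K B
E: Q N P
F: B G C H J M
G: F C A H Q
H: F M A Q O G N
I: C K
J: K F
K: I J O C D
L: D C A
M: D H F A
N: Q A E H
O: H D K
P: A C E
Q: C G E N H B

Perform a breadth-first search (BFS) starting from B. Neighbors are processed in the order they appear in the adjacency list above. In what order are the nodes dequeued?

B, Q, C, D, F, G, E, N, H, I, L, P, K, A, M, O, J

Visit B; enqueue Q, C, D, F → queue [Q, C, D, F]
Visit Q; enqueue G, E, N, H → queue [C, D, F, G, E, N, H]
Visit C; enqueue I, L, P, K, A → queue [D, F, G, E, N, H, I, L, P, K, A]
Visit D; enqueue M, O → queue [F, G, E, N, H, I, L, P, K, A, M, O]
Visit F; enqueue J → queue [G, E, N, H, I, L, P, K, A, M, O, J]
Visit G → queue [E, N, H, I, L, P, K, A, M, O, J]
Visit E → queue [N, H, I, L, P, K, A, M, O, J]
Visit N → queue [H, I, L, P, K, A, M, O, J]
Visit H → queue [I, L, P, K, A, M, O, J]
Visit I → queue [L, P, K, A, M, O, J]
Visit L → queue [P, K, A, M, O, J]
Visit P → queue [K, A, M, O, J]
Visit K → queue [A, M, O, J]
Visit A → queue [M, O, J]
Visit M → queue [O, J]
Visit O → queue [J]
Visit J → queue []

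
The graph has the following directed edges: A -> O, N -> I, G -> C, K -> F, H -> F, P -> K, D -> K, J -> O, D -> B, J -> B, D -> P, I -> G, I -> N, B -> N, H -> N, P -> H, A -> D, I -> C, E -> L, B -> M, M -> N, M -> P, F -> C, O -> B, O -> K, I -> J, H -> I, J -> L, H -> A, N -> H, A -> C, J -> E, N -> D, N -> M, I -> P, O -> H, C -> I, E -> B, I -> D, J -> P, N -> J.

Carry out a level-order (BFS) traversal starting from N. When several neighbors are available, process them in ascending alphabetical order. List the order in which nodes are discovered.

N, D, H, I, J, M, B, K, P, A, F, C, G, E, L, O

Visit N; enqueue D, H, I, J, M → queue [D, H, I, J, M]
Visit D; enqueue B, K, P → queue [H, I, J, M, B, K, P]
Visit H; enqueue A, F → queue [I, J, M, B, K, P, A, F]
Visit I; enqueue C, G → queue [J, M, B, K, P, A, F, C, G]
Visit J; enqueue E, L, O → queue [M, B, K, P, A, F, C, G, E, L, O]
Visit M → queue [B, K, P, A, F, C, G, E, L, O]
Visit B → queue [K, P, A, F, C, G, E, L, O]
Visit K → queue [P, A, F, C, G, E, L, O]
Visit P → queue [A, F, C, G, E, L, O]
Visit A → queue [F, C, G, E, L, O]
Visit F → queue [C, G, E, L, O]
Visit C → queue [G, E, L, O]
Visit G → queue [E, L, O]
Visit E → queue [L, O]
Visit L → queue [O]
Visit O → queue []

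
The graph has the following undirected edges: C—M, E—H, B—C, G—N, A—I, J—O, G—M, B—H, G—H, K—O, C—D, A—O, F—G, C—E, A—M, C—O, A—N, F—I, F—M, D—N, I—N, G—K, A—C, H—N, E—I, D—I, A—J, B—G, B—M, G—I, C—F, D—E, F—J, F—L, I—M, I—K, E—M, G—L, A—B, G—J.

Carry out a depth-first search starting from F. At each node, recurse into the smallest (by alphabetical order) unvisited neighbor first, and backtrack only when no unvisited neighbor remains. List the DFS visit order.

F → C → A → B → G → H → E → D → I → K → O → J → M → N → L

Visit F
F → C
C → A
A → B
B → G
G → H
H → E
E → D
D → I
I → K
K → O
O → J
I → M
I → N
G → L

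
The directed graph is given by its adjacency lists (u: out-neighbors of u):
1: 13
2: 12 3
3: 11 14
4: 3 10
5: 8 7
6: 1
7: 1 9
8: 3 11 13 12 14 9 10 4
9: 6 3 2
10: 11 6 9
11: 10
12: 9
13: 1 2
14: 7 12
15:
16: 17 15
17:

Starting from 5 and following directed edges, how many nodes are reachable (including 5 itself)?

BFS from 5 visits: 5, 7, 8, 1, 9, 3, 4, 10, 11, 12, 13, 14, 2, 6
Reachable nodes: 14 of 17 total.

14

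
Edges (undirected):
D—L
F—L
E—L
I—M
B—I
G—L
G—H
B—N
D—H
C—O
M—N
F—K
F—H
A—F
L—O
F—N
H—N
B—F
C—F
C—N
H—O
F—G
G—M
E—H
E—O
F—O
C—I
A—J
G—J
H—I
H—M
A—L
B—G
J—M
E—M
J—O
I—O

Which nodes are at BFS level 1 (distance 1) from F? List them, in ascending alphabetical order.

Level 0: F
Level 1: A, B, C, G, H, K, L, N, O
Level 2: D, E, I, J, M

A, B, C, G, H, K, L, N, O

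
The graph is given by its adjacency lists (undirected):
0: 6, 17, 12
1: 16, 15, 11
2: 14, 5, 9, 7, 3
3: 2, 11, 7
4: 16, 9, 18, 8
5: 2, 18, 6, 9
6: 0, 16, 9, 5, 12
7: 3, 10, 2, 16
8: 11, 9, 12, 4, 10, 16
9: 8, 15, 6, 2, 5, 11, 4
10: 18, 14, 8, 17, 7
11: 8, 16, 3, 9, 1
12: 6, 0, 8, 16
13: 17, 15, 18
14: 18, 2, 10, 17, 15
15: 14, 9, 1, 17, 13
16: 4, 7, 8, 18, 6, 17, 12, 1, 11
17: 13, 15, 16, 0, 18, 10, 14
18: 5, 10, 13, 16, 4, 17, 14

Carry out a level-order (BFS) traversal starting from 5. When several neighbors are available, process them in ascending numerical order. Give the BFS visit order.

Visit 5; enqueue 2, 6, 9, 18 → queue [2, 6, 9, 18]
Visit 2; enqueue 3, 7, 14 → queue [6, 9, 18, 3, 7, 14]
Visit 6; enqueue 0, 12, 16 → queue [9, 18, 3, 7, 14, 0, 12, 16]
Visit 9; enqueue 4, 8, 11, 15 → queue [18, 3, 7, 14, 0, 12, 16, 4, 8, 11, 15]
Visit 18; enqueue 10, 13, 17 → queue [3, 7, 14, 0, 12, 16, 4, 8, 11, 15, 10, 13, 17]
Visit 3 → queue [7, 14, 0, 12, 16, 4, 8, 11, 15, 10, 13, 17]
Visit 7 → queue [14, 0, 12, 16, 4, 8, 11, 15, 10, 13, 17]
Visit 14 → queue [0, 12, 16, 4, 8, 11, 15, 10, 13, 17]
Visit 0 → queue [12, 16, 4, 8, 11, 15, 10, 13, 17]
Visit 12 → queue [16, 4, 8, 11, 15, 10, 13, 17]
Visit 16; enqueue 1 → queue [4, 8, 11, 15, 10, 13, 17, 1]
Visit 4 → queue [8, 11, 15, 10, 13, 17, 1]
Visit 8 → queue [11, 15, 10, 13, 17, 1]
Visit 11 → queue [15, 10, 13, 17, 1]
Visit 15 → queue [10, 13, 17, 1]
Visit 10 → queue [13, 17, 1]
Visit 13 → queue [17, 1]
Visit 17 → queue [1]
Visit 1 → queue []

5, 2, 6, 9, 18, 3, 7, 14, 0, 12, 16, 4, 8, 11, 15, 10, 13, 17, 1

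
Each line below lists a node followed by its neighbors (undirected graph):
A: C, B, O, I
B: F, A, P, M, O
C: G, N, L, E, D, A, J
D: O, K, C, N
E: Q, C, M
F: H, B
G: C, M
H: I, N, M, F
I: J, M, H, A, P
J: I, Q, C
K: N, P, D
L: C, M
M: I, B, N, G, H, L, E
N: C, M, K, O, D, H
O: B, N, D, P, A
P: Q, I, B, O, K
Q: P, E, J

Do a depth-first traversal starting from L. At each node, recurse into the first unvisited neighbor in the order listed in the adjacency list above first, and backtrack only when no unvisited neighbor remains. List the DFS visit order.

L C G M I J Q P B F H N K D O A E

Visit L
L → C
C → G
G → M
M → I
I → J
J → Q
Q → P
P → B
B → F
F → H
H → N
N → K
K → D
D → O
O → A
Q → E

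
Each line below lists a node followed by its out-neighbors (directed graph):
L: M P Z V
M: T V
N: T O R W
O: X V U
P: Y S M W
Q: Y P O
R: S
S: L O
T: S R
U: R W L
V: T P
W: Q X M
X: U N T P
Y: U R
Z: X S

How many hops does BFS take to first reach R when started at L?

Level 0: L
Level 1: M, P, V, Z
Level 2: S, T, W, X, Y
Level 3: N, O, Q, R, U
R first appears at level 3.

3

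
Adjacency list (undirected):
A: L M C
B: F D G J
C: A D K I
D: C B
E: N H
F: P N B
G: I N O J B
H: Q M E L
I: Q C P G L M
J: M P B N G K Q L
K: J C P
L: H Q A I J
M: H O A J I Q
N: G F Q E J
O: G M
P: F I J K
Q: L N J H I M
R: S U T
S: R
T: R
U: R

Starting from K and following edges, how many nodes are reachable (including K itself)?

BFS from K visits: K, J, C, P, M, B, N, G, Q, L, A, D, I, F, H, O, E
Reachable nodes: 17 of 21 total.

17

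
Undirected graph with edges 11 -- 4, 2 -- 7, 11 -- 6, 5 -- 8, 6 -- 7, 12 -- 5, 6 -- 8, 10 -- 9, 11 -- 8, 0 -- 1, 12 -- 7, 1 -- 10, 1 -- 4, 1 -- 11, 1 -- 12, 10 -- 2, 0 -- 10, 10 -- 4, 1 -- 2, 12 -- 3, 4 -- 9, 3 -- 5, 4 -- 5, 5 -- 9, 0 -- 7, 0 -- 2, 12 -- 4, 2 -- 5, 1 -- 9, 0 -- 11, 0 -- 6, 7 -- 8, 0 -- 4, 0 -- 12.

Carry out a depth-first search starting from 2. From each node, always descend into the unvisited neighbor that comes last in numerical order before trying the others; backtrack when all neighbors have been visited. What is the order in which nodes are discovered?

2 → 10 → 9 → 5 → 12 → 7 → 8 → 11 → 6 → 0 → 4 → 1 → 3

Visit 2
2 → 10
10 → 9
9 → 5
5 → 12
12 → 7
7 → 8
8 → 11
11 → 6
6 → 0
0 → 4
4 → 1
12 → 3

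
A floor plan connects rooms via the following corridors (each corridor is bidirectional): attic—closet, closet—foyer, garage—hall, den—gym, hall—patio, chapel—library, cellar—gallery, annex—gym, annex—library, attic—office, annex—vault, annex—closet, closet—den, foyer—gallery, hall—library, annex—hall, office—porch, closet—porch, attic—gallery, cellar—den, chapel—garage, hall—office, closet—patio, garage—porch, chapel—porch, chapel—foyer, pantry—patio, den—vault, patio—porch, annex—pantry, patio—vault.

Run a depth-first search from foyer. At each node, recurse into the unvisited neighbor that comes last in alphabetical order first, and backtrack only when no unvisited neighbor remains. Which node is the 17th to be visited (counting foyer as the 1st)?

attic

Visit foyer
foyer → gallery
gallery → cellar
cellar → den
den → vault
vault → patio
patio → porch
porch → office
office → hall
hall → library
library → chapel
chapel → garage
library → annex
annex → pantry
annex → gym
annex → closet
closet → attic

Visit order: foyer, gallery, cellar, den, vault, patio, porch, office, hall, library, chapel, garage, annex, pantry, gym, closet, attic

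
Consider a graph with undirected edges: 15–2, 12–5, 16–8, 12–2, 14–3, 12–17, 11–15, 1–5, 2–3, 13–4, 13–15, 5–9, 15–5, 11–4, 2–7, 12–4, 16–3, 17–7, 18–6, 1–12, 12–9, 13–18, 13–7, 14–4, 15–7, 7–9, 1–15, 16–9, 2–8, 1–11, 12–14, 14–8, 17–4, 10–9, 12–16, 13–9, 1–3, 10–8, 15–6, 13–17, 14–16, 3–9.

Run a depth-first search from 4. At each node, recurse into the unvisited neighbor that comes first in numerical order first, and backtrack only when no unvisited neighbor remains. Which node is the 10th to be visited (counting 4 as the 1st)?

14

Visit 4
4 → 11
11 → 1
1 → 3
3 → 2
2 → 7
7 → 9
9 → 5
5 → 12
12 → 14
14 → 8
8 → 10
8 → 16
12 → 17
17 → 13
13 → 15
15 → 6
6 → 18

Visit order: 4, 11, 1, 3, 2, 7, 9, 5, 12, 14, 8, 10, 16, 17, 13, 15, 6, 18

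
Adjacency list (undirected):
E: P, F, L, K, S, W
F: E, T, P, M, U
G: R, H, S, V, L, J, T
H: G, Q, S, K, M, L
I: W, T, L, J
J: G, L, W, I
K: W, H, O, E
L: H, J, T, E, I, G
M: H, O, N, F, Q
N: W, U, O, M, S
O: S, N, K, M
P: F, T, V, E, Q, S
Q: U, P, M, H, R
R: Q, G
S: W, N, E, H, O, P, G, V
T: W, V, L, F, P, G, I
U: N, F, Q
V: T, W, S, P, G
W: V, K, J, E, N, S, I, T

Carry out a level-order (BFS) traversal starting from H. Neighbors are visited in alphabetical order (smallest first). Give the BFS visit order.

Visit H; enqueue G, K, L, M, Q, S → queue [G, K, L, M, Q, S]
Visit G; enqueue J, R, T, V → queue [K, L, M, Q, S, J, R, T, V]
Visit K; enqueue E, O, W → queue [L, M, Q, S, J, R, T, V, E, O, W]
Visit L; enqueue I → queue [M, Q, S, J, R, T, V, E, O, W, I]
Visit M; enqueue F, N → queue [Q, S, J, R, T, V, E, O, W, I, F, N]
Visit Q; enqueue P, U → queue [S, J, R, T, V, E, O, W, I, F, N, P, U]
Visit S → queue [J, R, T, V, E, O, W, I, F, N, P, U]
Visit J → queue [R, T, V, E, O, W, I, F, N, P, U]
Visit R → queue [T, V, E, O, W, I, F, N, P, U]
Visit T → queue [V, E, O, W, I, F, N, P, U]
Visit V → queue [E, O, W, I, F, N, P, U]
Visit E → queue [O, W, I, F, N, P, U]
Visit O → queue [W, I, F, N, P, U]
Visit W → queue [I, F, N, P, U]
Visit I → queue [F, N, P, U]
Visit F → queue [N, P, U]
Visit N → queue [P, U]
Visit P → queue [U]
Visit U → queue []

H, G, K, L, M, Q, S, J, R, T, V, E, O, W, I, F, N, P, U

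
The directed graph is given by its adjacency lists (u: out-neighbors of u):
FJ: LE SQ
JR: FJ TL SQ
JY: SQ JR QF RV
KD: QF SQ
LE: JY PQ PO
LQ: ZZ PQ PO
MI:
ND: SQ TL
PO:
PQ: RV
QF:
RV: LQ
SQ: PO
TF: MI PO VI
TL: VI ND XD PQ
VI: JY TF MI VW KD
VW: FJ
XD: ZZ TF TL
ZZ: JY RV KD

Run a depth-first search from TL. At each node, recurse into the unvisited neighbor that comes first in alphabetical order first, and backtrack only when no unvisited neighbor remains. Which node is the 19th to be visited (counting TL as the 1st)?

Visit TL
TL → ND
ND → SQ
SQ → PO
TL → PQ
PQ → RV
RV → LQ
LQ → ZZ
ZZ → JY
JY → JR
JR → FJ
FJ → LE
JY → QF
ZZ → KD
TL → VI
VI → MI
VI → TF
VI → VW
TL → XD

Visit order: TL, ND, SQ, PO, PQ, RV, LQ, ZZ, JY, JR, FJ, LE, QF, KD, VI, MI, TF, VW, XD

XD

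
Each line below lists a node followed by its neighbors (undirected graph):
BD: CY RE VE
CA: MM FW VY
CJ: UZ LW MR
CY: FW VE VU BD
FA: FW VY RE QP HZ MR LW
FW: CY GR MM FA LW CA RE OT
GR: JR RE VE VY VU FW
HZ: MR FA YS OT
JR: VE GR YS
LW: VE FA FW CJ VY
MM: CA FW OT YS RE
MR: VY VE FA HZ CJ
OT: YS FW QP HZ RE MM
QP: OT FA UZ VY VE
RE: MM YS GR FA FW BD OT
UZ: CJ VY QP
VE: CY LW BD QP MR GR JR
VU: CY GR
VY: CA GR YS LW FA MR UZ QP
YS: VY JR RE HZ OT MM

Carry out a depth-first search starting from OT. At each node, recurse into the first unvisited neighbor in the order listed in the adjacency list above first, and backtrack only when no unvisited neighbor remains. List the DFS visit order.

Visit OT
OT → YS
YS → VY
VY → CA
CA → MM
MM → FW
FW → CY
CY → VE
VE → LW
LW → FA
FA → RE
RE → GR
GR → JR
GR → VU
RE → BD
FA → QP
QP → UZ
UZ → CJ
CJ → MR
MR → HZ

OT YS VY CA MM FW CY VE LW FA RE GR JR VU BD QP UZ CJ MR HZ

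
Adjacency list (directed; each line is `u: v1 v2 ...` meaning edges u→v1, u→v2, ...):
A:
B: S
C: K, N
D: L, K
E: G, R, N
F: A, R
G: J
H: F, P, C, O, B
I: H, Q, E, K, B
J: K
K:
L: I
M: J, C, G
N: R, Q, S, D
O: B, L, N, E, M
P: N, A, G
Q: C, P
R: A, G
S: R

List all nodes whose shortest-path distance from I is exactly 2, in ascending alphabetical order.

C, F, G, N, O, P, R, S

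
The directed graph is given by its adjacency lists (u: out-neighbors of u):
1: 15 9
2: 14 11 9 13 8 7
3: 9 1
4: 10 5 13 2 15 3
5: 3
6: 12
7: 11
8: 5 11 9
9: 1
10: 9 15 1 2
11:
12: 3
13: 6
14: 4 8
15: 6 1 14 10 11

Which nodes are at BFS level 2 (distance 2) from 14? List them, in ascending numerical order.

Level 0: 14
Level 1: 4, 8
Level 2: 2, 3, 5, 9, 10, 11, 13, 15
Level 3: 1, 6, 7
Level 4: 12

2, 3, 5, 9, 10, 11, 13, 15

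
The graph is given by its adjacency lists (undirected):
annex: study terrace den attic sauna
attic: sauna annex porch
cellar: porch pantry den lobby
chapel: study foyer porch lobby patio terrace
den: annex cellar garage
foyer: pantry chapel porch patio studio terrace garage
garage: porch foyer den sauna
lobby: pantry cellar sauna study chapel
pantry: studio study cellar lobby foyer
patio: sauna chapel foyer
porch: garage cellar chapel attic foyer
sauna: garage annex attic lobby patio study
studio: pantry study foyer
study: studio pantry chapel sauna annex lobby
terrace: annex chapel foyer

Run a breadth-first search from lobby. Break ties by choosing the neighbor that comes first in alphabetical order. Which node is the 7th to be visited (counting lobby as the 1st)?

Visit lobby; enqueue cellar, chapel, pantry, sauna, study → queue [cellar, chapel, pantry, sauna, study]
Visit cellar; enqueue den, porch → queue [chapel, pantry, sauna, study, den, porch]
Visit chapel; enqueue foyer, patio, terrace → queue [pantry, sauna, study, den, porch, foyer, patio, terrace]
Visit pantry; enqueue studio → queue [sauna, study, den, porch, foyer, patio, terrace, studio]
Visit sauna; enqueue annex, attic, garage → queue [study, den, porch, foyer, patio, terrace, studio, annex, attic, garage]
Visit study → queue [den, porch, foyer, patio, terrace, studio, annex, attic, garage]
Visit den → queue [porch, foyer, patio, terrace, studio, annex, attic, garage]
Visit porch → queue [foyer, patio, terrace, studio, annex, attic, garage]
Visit foyer → queue [patio, terrace, studio, annex, attic, garage]
Visit patio → queue [terrace, studio, annex, attic, garage]
Visit terrace → queue [studio, annex, attic, garage]
Visit studio → queue [annex, attic, garage]
Visit annex → queue [attic, garage]
Visit attic → queue [garage]
Visit garage → queue []

Visit order: lobby, cellar, chapel, pantry, sauna, study, den, porch, foyer, patio, terrace, studio, annex, attic, garage

den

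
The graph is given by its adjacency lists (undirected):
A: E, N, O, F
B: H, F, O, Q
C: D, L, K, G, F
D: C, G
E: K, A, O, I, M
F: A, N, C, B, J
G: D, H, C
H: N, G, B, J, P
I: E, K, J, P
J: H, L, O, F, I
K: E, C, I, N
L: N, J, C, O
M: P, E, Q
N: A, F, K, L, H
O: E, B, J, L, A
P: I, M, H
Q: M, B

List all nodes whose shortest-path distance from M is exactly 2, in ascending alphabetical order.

Level 0: M
Level 1: E, P, Q
Level 2: A, B, H, I, K, O
Level 3: C, F, G, J, L, N
Level 4: D

A, B, H, I, K, O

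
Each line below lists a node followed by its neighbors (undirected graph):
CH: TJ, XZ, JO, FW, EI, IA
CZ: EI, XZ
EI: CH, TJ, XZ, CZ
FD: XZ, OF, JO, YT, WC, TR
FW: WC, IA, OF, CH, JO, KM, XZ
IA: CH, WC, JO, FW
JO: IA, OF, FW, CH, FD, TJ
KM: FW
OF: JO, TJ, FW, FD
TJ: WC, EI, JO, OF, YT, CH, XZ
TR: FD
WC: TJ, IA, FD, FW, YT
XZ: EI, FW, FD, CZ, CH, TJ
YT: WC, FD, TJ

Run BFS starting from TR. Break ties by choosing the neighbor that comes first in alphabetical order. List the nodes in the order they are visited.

TR FD JO OF WC XZ YT CH FW IA TJ CZ EI KM

Visit TR; enqueue FD → queue [FD]
Visit FD; enqueue JO, OF, WC, XZ, YT → queue [JO, OF, WC, XZ, YT]
Visit JO; enqueue CH, FW, IA, TJ → queue [OF, WC, XZ, YT, CH, FW, IA, TJ]
Visit OF → queue [WC, XZ, YT, CH, FW, IA, TJ]
Visit WC → queue [XZ, YT, CH, FW, IA, TJ]
Visit XZ; enqueue CZ, EI → queue [YT, CH, FW, IA, TJ, CZ, EI]
Visit YT → queue [CH, FW, IA, TJ, CZ, EI]
Visit CH → queue [FW, IA, TJ, CZ, EI]
Visit FW; enqueue KM → queue [IA, TJ, CZ, EI, KM]
Visit IA → queue [TJ, CZ, EI, KM]
Visit TJ → queue [CZ, EI, KM]
Visit CZ → queue [EI, KM]
Visit EI → queue [KM]
Visit KM → queue []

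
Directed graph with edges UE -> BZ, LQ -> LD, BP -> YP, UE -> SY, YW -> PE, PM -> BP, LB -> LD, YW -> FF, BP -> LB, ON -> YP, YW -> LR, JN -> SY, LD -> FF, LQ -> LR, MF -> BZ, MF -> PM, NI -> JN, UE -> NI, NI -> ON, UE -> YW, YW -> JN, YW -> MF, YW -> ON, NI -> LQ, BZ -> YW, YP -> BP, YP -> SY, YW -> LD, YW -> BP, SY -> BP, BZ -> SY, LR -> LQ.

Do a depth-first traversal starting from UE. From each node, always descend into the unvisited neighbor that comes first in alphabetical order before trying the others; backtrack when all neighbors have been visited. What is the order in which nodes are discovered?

UE, BZ, SY, BP, LB, LD, FF, YP, YW, JN, LR, LQ, MF, PM, ON, PE, NI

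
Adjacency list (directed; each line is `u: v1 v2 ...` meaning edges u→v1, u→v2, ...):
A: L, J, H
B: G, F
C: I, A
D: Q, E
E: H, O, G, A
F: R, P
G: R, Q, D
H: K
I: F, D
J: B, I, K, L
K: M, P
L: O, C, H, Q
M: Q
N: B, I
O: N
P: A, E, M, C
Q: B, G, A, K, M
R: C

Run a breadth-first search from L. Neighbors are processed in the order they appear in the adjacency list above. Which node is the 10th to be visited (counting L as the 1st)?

Visit L; enqueue O, C, H, Q → queue [O, C, H, Q]
Visit O; enqueue N → queue [C, H, Q, N]
Visit C; enqueue I, A → queue [H, Q, N, I, A]
Visit H; enqueue K → queue [Q, N, I, A, K]
Visit Q; enqueue B, G, M → queue [N, I, A, K, B, G, M]
Visit N → queue [I, A, K, B, G, M]
Visit I; enqueue F, D → queue [A, K, B, G, M, F, D]
Visit A; enqueue J → queue [K, B, G, M, F, D, J]
Visit K; enqueue P → queue [B, G, M, F, D, J, P]
Visit B → queue [G, M, F, D, J, P]
Visit G; enqueue R → queue [M, F, D, J, P, R]
Visit M → queue [F, D, J, P, R]
Visit F → queue [D, J, P, R]
Visit D; enqueue E → queue [J, P, R, E]
Visit J → queue [P, R, E]
Visit P → queue [R, E]
Visit R → queue [E]
Visit E → queue []

Visit order: L, O, C, H, Q, N, I, A, K, B, G, M, F, D, J, P, R, E

B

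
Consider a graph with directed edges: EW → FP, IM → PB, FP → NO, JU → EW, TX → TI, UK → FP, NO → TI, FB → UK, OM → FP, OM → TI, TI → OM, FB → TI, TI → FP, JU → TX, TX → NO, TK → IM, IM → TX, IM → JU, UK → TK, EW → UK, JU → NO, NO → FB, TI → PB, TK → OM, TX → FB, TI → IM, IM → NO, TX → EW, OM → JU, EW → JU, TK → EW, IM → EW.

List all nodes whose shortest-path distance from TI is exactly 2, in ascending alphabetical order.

EW, JU, NO, TX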